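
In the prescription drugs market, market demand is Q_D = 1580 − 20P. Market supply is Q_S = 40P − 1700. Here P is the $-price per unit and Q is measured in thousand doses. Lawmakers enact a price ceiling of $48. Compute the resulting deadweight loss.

In inverse form: demand P = 79 − 0.05Q, supply P = 42.5 + 0.025Q.
Competitive equilibrium: 79 − 0.05Q = 42.5 + 0.025Q → Q* = 486.6667, P* = 54.6667.
At the ceiling P = 48, quantity supplied = (48 − 42.5)/0.025 = 220.
Willingness to pay at Q' = 220: 79 − 0.05·220 = 68.
ΔQ = 486.6667 − 220 = 266.6667; wedge = 68 − 48 = 20.
Deadweight loss = ½ × 266.6667 × 20 = $2666.67 thousand.

$2666.67 thousand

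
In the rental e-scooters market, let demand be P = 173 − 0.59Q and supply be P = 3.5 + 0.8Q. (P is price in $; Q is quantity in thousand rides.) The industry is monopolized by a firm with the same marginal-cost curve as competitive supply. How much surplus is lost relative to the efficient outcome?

Competitive equilibrium: 173 − 0.59Q = 3.5 + 0.8Q → Q* = 121.9424, P* = 101.054.
Marginal revenue: MR = 173 − 1.18Q. Set MR = MC: 173 − 1.18Q = 3.5 + 0.8Q → Q_m = 85.6061.
Price P_m = 173 − 0.59·85.6061 = 122.4924; MC(Q_m) = 3.5 + 0.8·85.6061 = 71.9849.
Competitive Q* = 121.9424, so ΔQ = 36.3363; wedge = 122.4924 − 71.9849 = 50.5075.
The triangle = ½ × 36.3363 × 50.5075 = $917.63 thousand.

$917.63 thousand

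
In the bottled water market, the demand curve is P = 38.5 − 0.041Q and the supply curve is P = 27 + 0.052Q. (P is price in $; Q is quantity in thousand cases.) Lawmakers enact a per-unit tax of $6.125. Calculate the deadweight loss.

$201.70 thousand

Competitive equilibrium: 38.5 − 0.041Q = 27 + 0.052Q → Q* = 123.6559, P* = 33.4301.
With the tax, the buyer price exceeds the seller price by 6.125: (38.5 − 0.041Q) − (27 + 0.052Q) = 6.125 → Q' = 57.7957.
ΔQ = 123.6559 − 57.7957 = 65.8602; the wedge equals the tax, 6.125.
DWL = ½ × 65.8602 × 6.125 = $201.70 thousand.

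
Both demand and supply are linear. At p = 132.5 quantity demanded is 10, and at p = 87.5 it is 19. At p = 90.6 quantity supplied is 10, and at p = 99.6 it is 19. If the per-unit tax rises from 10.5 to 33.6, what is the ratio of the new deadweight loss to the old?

10.24

Demand slope = (87.5 − 132.5)/(19 − 10) = −5, so p = 182.5 − 5q.
Supply slope = (99.6 − 90.6)/(19 − 10) = 1, so p = 80.6 + q.
Competitive equilibrium: 182.5 − 5q = 80.6 + q → q* = 16.9833, p* = 97.5833.
For a per-unit tax t: Δq = t/6, so DWL = ½·t·(t/6) = t²/12.
At t = 10.5: DWL = 9.1875. At t = 33.6: DWL = 94.08.
Ratio = (33.6/10.5)² = 10.24.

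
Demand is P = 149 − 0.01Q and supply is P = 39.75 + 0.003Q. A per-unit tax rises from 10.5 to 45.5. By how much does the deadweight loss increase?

Competitive equilibrium: 149 − 0.01Q = 39.75 + 0.003Q → Q* = 8403.8462, P* = 64.9615.
For a per-unit tax t: ΔQ = t/0.013, so DWL = ½·t·(t/0.013) = t²/0.026.
At t = 10.5: DWL = 4240.385. At t = 45.5: DWL = 79625.
Increase = 79625 − 4240.385 = 75384.62.

75384.62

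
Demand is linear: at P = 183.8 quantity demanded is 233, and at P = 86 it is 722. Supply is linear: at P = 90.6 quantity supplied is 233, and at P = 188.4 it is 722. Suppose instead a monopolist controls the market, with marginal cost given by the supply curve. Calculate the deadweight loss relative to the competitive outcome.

4825.69

Demand slope = (86 − 183.8)/(722 − 233) = −0.2, so P = 230.4 − 0.2Q.
Supply slope = (188.4 − 90.6)/(722 − 233) = 0.2, so P = 44 + 0.2Q.
Competitive equilibrium: 230.4 − 0.2Q = 44 + 0.2Q → Q* = 466, P* = 137.2.
Marginal revenue: MR = 230.4 − 0.4Q. Set MR = MC: 230.4 − 0.4Q = 44 + 0.2Q → Q_m = 310.6667.
Price P_m = 230.4 − 0.2·310.6667 = 168.2667; MC(Q_m) = 44 + 0.2·310.6667 = 106.1333.
Competitive Q* = 466, so ΔQ = 155.3333; wedge = 168.2667 − 106.1333 = 62.1334.
Welfare loss = ½ × 155.3333 × 62.1334 = 4825.69.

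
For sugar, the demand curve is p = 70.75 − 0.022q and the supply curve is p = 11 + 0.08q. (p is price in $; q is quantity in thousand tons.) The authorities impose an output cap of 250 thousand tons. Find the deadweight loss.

$5750.31 thousand

Competitive equilibrium: 70.75 − 0.022q = 11 + 0.08q → q* = 585.7843, p* = 57.8627.
At q = 250: demand price = 70.75 − 0.022·250 = 65.25; supply price = 11 + 0.08·250 = 31.
Δq = 585.7843 − 250 = 335.7843; wedge = 65.25 − 31 = 34.25.
DWL = ½ × 335.7843 × 34.25 = $5750.31 thousand.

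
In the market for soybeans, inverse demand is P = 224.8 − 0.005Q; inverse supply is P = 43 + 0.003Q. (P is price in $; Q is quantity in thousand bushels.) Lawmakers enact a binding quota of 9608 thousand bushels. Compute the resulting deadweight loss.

Competitive equilibrium: 224.8 − 0.005Q = 43 + 0.003Q → Q* = 22725, P* = 111.175.
At Q = 9608: demand price = 224.8 − 0.005·9608 = 176.76; supply price = 43 + 0.003·9608 = 71.824.
ΔQ = 22725 − 9608 = 13117; wedge = 176.76 − 71.824 = 104.936.
Welfare loss = ½ × 13117 × 104.936 = $688222.756 thousand.

$688222.756 thousand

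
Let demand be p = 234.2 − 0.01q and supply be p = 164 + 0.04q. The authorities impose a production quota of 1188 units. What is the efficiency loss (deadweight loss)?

Competitive equilibrium: 234.2 − 0.01q = 164 + 0.04q → q* = 1404, p* = 220.16.
At q = 1188: demand price = 234.2 − 0.01·1188 = 222.32; supply price = 164 + 0.04·1188 = 211.52.
Δq = 1404 − 1188 = 216; wedge = 222.32 − 211.52 = 10.8.
DWL = ½ × 216 × 10.8 = 1166.40.

1166.40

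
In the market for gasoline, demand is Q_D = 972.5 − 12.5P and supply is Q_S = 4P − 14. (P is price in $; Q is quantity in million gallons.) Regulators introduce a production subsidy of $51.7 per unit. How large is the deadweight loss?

In inverse form: demand P = 77.8 − 0.08Q, supply P = 3.5 + 0.25Q.
Competitive equilibrium: 77.8 − 0.08Q = 3.5 + 0.25Q → Q* = 225.1515, P* = 59.7879.
The subsidy lowers effective supply by 51.7: P = 0.25Q − 48.2.
New quantity: 77.8 − 0.08Q = 0.25Q − 48.2 → Q' = 381.8182.
Overproduction ΔQ = 381.8182 − 225.1515 = 156.6667; wedge = subsidy = 51.7.
DWL = ½ × 156.6667 × 51.7 = $4049.83 million.

$4049.83 million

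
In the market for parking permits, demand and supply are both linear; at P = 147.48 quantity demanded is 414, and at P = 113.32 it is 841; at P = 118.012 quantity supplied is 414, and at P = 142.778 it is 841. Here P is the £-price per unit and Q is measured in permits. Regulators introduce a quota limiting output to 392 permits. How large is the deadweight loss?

£3827.93

Demand slope = (113.32 − 147.48)/(841 − 414) = −0.08, so P = 180.6 − 0.08Q.
Supply slope = (142.778 − 118.012)/(841 − 414) = 0.058, so P = 94 + 0.058Q.
Competitive equilibrium: 180.6 − 0.08Q = 94 + 0.058Q → Q* = 627.5362, P* = 130.3971.
At Q = 392: demand price = 180.6 − 0.08·392 = 149.24; supply price = 94 + 0.058·392 = 116.736.
ΔQ = 627.5362 − 392 = 235.5362; wedge = 149.24 − 116.736 = 32.504.
Welfare loss = ½ × 235.5362 × 32.504 = £3827.93.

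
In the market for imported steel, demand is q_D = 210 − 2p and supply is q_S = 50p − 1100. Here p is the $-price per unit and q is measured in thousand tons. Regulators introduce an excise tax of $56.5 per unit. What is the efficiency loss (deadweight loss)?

In inverse form: demand p = 105 − 0.5q, supply p = 22 + 0.02q.
Competitive equilibrium: 105 − 0.5q = 22 + 0.02q → q* = 159.6154, p* = 25.1923.
With the tax, the buyer price exceeds the seller price by 56.5: (105 − 0.5q) − (22 + 0.02q) = 56.5 → q' = 50.9615.
Δq = 159.6154 − 50.9615 = 108.6539; the wedge equals the tax, 56.5.
The triangle = ½ × 108.6539 × 56.5 = $3069.47 thousand.

$3069.47 thousand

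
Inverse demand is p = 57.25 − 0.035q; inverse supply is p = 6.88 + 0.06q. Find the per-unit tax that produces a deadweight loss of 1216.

Competitive equilibrium: 57.25 − 0.035q = 6.88 + 0.06q → q* = 530.2105, p* = 38.6926.
A tax t gives Δq = t/0.095 and wedge t, so DWL = t²/0.19.
t²/0.19 = 1216 → t² = 231.04 → t = 15.2.

15.2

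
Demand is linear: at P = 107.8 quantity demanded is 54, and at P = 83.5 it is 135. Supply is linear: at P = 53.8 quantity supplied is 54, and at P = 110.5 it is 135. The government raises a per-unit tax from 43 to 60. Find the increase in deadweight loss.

Demand slope = (83.5 − 107.8)/(135 − 54) = −0.3, so P = 124 − 0.3Q.
Supply slope = (110.5 − 53.8)/(135 − 54) = 0.7, so P = 16 + 0.7Q.
Competitive equilibrium: 124 − 0.3Q = 16 + 0.7Q → Q* = 108, P* = 91.6.
For a per-unit tax t: ΔQ = t/1, so DWL = ½·t·(t/1) = t²/2.
At t = 43: DWL = 924.5. At t = 60: DWL = 1800.
Increase = 1800 − 924.5 = 875.50.

875.50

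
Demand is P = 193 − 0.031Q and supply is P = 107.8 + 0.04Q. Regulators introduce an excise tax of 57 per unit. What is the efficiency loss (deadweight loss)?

22880.28

Competitive equilibrium: 193 − 0.031Q = 107.8 + 0.04Q → Q* = 1200, P* = 155.8.
With the tax, the buyer price exceeds the seller price by 57: (193 − 0.031Q) − (107.8 + 0.04Q) = 57 → Q' = 397.1831.
ΔQ = 1200 − 397.1831 = 802.8169; the wedge equals the tax, 57.
Deadweight loss = ½ × 802.8169 × 57 = 22880.28.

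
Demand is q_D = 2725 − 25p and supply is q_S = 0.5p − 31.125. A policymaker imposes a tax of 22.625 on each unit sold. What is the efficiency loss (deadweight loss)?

In inverse form: demand p = 109 − 0.04q, supply p = 62.25 + 2q.
Competitive equilibrium: 109 − 0.04q = 62.25 + 2q → q* = 22.9167, p* = 108.0833.
With the tax, the buyer price exceeds the seller price by 22.625: (109 − 0.04q) − (62.25 + 2q) = 22.625 → q' = 11.826.
Δq = 22.9167 − 11.826 = 11.0907; the wedge equals the tax, 22.625.
The triangle = ½ × 11.0907 × 22.625 = 125.46.

125.46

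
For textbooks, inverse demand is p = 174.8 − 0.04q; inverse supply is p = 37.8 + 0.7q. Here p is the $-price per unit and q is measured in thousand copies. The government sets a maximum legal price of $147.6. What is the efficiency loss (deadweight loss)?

$295.87 thousand

Competitive equilibrium: 174.8 − 0.04q = 37.8 + 0.7q → q* = 185.1351, p* = 167.3946.
At the ceiling p = 147.6, quantity supplied = (147.6 − 37.8)/0.7 = 156.8571.
Willingness to pay at q' = 156.8571: 174.8 − 0.04·156.8571 = 168.5257.
Δq = 185.1351 − 156.8571 = 28.278; wedge = 168.5257 − 147.6 = 20.9257.
Deadweight loss = ½ × 28.278 × 20.9257 = $295.87 thousand.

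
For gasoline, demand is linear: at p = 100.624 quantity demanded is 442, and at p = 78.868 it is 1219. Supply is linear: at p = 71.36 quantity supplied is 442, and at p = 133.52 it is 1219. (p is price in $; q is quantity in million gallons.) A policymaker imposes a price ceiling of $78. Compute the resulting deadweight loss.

Demand slope = (78.868 − 100.624)/(1219 − 442) = −0.028, so p = 113 − 0.028q.
Supply slope = (133.52 − 71.36)/(1219 − 442) = 0.08, so p = 36 + 0.08q.
Competitive equilibrium: 113 − 0.028q = 36 + 0.08q → q* = 712.963, p* = 93.037.
At the ceiling p = 78, quantity supplied = (78 − 36)/0.08 = 525.
Willingness to pay at q' = 525: 113 − 0.028·525 = 98.3.
Δq = 712.963 − 525 = 187.963; wedge = 98.3 − 78 = 20.3.
Welfare loss = ½ × 187.963 × 20.3 = $1907.82 million.

$1907.82 million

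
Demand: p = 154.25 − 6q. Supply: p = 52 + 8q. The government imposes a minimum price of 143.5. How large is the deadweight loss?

212.67

Competitive equilibrium: 154.25 − 6q = 52 + 8q → q* = 7.3036, p* = 110.4286.
At the floor p = 143.5, quantity demanded = (154.25 − 143.5)/6 = 1.7917.
Sellers' marginal cost at q' = 1.7917: 52 + 8·1.7917 = 66.3336.
Δq = 7.3036 − 1.7917 = 5.5119; wedge = 143.5 − 66.3336 = 77.1664.
DWL = ½ × 5.5119 × 77.1664 = 212.67.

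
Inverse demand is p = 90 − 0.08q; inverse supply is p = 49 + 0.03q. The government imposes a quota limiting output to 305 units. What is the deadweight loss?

Competitive equilibrium: 90 − 0.08q = 49 + 0.03q → q* = 372.7273, p* = 60.1818.
At q = 305: demand price = 90 − 0.08·305 = 65.6; supply price = 49 + 0.03·305 = 58.15.
Δq = 372.7273 − 305 = 67.7273; wedge = 65.6 − 58.15 = 7.45.
DWL = ½ × 67.7273 × 7.45 = 252.28.

252.28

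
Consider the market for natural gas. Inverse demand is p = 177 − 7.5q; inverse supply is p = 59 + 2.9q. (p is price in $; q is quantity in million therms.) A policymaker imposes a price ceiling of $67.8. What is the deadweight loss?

$359.24 million

Competitive equilibrium: 177 − 7.5q = 59 + 2.9q → q* = 11.3462, p* = 91.9038.
At the ceiling p = 67.8, quantity supplied = (67.8 − 59)/2.9 = 3.0345.
Willingness to pay at q' = 3.0345: 177 − 7.5·3.0345 = 154.2413.
Δq = 11.3462 − 3.0345 = 8.3117; wedge = 154.2413 − 67.8 = 86.4413.
DWL = ½ × 8.3117 × 86.4413 = $359.24 million.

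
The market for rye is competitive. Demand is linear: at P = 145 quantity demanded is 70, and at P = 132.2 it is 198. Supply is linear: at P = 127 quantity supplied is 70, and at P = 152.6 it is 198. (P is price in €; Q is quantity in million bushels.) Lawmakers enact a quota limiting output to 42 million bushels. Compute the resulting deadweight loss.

Demand slope = (132.2 − 145)/(198 − 70) = −0.1, so P = 152 − 0.1Q.
Supply slope = (152.6 − 127)/(198 − 70) = 0.2, so P = 113 + 0.2Q.
Competitive equilibrium: 152 − 0.1Q = 113 + 0.2Q → Q* = 130, P* = 139.
At Q = 42: demand price = 152 − 0.1·42 = 147.8; supply price = 113 + 0.2·42 = 121.4.
ΔQ = 130 − 42 = 88; wedge = 147.8 − 121.4 = 26.4.
Welfare loss = ½ × 88 × 26.4 = €1161.60 million.

€1161.60 million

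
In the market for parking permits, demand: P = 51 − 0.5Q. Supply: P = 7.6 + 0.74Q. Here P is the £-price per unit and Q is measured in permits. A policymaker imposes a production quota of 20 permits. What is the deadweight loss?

£139.50

Competitive equilibrium: 51 − 0.5Q = 7.6 + 0.74Q → Q* = 35, P* = 33.5.
At Q = 20: demand price = 51 − 0.5·20 = 41; supply price = 7.6 + 0.74·20 = 22.4.
ΔQ = 35 − 20 = 15; wedge = 41 − 22.4 = 18.6.
DWL = ½ × 15 × 18.6 = £139.50.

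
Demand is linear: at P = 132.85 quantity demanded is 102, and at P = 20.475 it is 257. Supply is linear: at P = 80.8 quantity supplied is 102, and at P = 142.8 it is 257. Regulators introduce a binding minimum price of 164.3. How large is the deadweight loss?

4520.48

Demand slope = (20.475 − 132.85)/(257 − 102) = −0.725, so P = 206.8 − 0.725Q.
Supply slope = (142.8 − 80.8)/(257 − 102) = 0.4, so P = 40 + 0.4Q.
Competitive equilibrium: 206.8 − 0.725Q = 40 + 0.4Q → Q* = 148.2667, P* = 99.3067.
At the floor P = 164.3, quantity demanded = (206.8 − 164.3)/0.725 = 58.6207.
Sellers' marginal cost at Q' = 58.6207: 40 + 0.4·58.6207 = 63.4483.
ΔQ = 148.2667 − 58.6207 = 89.646; wedge = 164.3 − 63.4483 = 100.8517.
DWL = ½ × 89.646 × 100.8517 = 4520.48.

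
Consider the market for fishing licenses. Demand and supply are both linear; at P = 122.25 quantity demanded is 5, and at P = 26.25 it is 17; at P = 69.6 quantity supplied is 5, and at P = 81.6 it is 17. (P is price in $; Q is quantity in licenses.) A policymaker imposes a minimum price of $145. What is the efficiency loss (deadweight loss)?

Demand slope = (26.25 − 122.25)/(17 − 5) = −8, so P = 162.25 − 8Q.
Supply slope = (81.6 − 69.6)/(17 − 5) = 1, so P = 64.6 + Q.
Competitive equilibrium: 162.25 − 8Q = 64.6 + Q → Q* = 10.85, P* = 75.45.
At the floor P = 145, quantity demanded = (162.25 − 145)/8 = 2.15625.
Sellers' marginal cost at Q' = 2.15625: 64.6 + 1·2.15625 = 66.75625.
ΔQ = 10.85 − 2.15625 = 8.69375; wedge = 145 − 66.75625 = 78.24375.
The triangle = ½ × 8.69375 × 78.24375 = $340.12.

$340.12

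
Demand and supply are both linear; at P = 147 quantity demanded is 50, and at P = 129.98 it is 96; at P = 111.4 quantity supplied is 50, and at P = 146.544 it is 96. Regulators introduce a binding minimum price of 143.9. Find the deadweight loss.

300.33

Demand slope = (129.98 − 147)/(96 − 50) = −0.37, so P = 165.5 − 0.37Q.
Supply slope = (146.544 − 111.4)/(96 − 50) = 0.764, so P = 73.2 + 0.764Q.
Competitive equilibrium: 165.5 − 0.37Q = 73.2 + 0.764Q → Q* = 81.3933, P* = 135.3845.
At the floor P = 143.9, quantity demanded = (165.5 − 143.9)/0.37 = 58.3784.
Sellers' marginal cost at Q' = 58.3784: 73.2 + 0.764·58.3784 = 117.8011.
ΔQ = 81.3933 − 58.3784 = 23.0149; wedge = 143.9 − 117.8011 = 26.0989.
Deadweight loss = ½ × 23.0149 × 26.0989 = 300.33.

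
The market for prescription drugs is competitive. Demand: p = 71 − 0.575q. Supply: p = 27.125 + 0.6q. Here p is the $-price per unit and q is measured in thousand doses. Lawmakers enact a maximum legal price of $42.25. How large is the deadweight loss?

Competitive equilibrium: 71 − 0.575q = 27.125 + 0.6q → q* = 37.3404, p* = 49.5293.
At the ceiling p = 42.25, quantity supplied = (42.25 − 27.125)/0.6 = 25.2083.
Willingness to pay at q' = 25.2083: 71 − 0.575·25.2083 = 56.5052.
Δq = 37.3404 − 25.2083 = 12.1321; wedge = 56.5052 − 42.25 = 14.2552.
The triangle = ½ × 12.1321 × 14.2552 = $86.47 thousand.

$86.47 thousand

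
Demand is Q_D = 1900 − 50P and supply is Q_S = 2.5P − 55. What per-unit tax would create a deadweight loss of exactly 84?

In inverse form: demand P = 38 − 0.02Q, supply P = 22 + 0.4Q.
Competitive equilibrium: 38 − 0.02Q = 22 + 0.4Q → Q* = 38.0952, P* = 37.2381.
A tax t gives ΔQ = t/0.42 and wedge t, so DWL = t²/0.84.
t²/0.84 = 84 → t² = 70.56 → t = 8.4.

8.4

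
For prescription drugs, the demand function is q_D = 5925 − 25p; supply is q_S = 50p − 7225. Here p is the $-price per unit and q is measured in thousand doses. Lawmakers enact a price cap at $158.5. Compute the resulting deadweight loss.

In inverse form: demand p = 237 − 0.04q, supply p = 144.5 + 0.02q.
Competitive equilibrium: 237 − 0.04q = 144.5 + 0.02q → q* = 1541.6667, p* = 175.3333.
At the ceiling p = 158.5, quantity supplied = (158.5 − 144.5)/0.02 = 700.
Willingness to pay at q' = 700: 237 − 0.04·700 = 209.
Δq = 1541.6667 − 700 = 841.6667; wedge = 209 − 158.5 = 50.5.
The triangle = ½ × 841.6667 × 50.5 = $21252.08 thousand.

$21252.08 thousand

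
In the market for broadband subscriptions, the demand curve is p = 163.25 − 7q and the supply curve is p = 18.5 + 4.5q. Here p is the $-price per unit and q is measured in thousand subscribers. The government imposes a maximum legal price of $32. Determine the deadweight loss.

Competitive equilibrium: 163.25 − 7q = 18.5 + 4.5q → q* = 12.587, p* = 75.1413.
At the ceiling p = 32, quantity supplied = (32 − 18.5)/4.5 = 3.
Willingness to pay at q' = 3: 163.25 − 7·3 = 142.25.
Δq = 12.587 − 3 = 9.587; wedge = 142.25 − 32 = 110.25.
Deadweight loss = ½ × 9.587 × 110.25 = $528.48 thousand.

$528.48 thousand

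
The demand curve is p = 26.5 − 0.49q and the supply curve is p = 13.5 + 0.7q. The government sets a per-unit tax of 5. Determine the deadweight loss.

10.50

Competitive equilibrium: 26.5 − 0.49q = 13.5 + 0.7q → q* = 10.9244, p* = 21.1471.
With the tax, the buyer price exceeds the seller price by 5: (26.5 − 0.49q) − (13.5 + 0.7q) = 5 → q' = 6.7227.
Δq = 10.9244 − 6.7227 = 4.2017; the wedge equals the tax, 5.
DWL = ½ × 4.2017 × 5 = 10.50.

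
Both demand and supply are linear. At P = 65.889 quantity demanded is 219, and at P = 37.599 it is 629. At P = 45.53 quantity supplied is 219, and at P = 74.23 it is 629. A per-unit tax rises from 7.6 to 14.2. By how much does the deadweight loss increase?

Demand slope = (37.599 − 65.889)/(629 − 219) = −0.069, so P = 81 − 0.069Q.
Supply slope = (74.23 − 45.53)/(629 − 219) = 0.07, so P = 30.2 + 0.07Q.
Competitive equilibrium: 81 − 0.069Q = 30.2 + 0.07Q → Q* = 365.4676, P* = 55.7827.
For a per-unit tax t: ΔQ = t/0.139, so DWL = ½·t·(t/0.139) = t²/0.278.
At t = 7.6: DWL = 207.77. At t = 14.2: DWL = 725.324.
Increase = 725.324 − 207.77 = 517.55.

517.55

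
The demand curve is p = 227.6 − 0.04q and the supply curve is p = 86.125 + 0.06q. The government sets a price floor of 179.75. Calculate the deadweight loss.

Competitive equilibrium: 227.6 − 0.04q = 86.125 + 0.06q → q* = 1414.75, p* = 171.01.
At the floor p = 179.75, quantity demanded = (227.6 − 179.75)/0.04 = 1196.25.
Sellers' marginal cost at q' = 1196.25: 86.125 + 0.06·1196.25 = 157.9.
Δq = 1414.75 − 1196.25 = 218.5; wedge = 179.75 − 157.9 = 21.85.
DWL = ½ × 218.5 × 21.85 = 2387.11.

2387.11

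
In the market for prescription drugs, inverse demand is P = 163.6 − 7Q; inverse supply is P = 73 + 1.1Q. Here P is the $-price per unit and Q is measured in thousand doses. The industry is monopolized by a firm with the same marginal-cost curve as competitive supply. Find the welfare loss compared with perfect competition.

Competitive equilibrium: 163.6 − 7Q = 73 + 1.1Q → Q* = 11.1852, P* = 85.3037.
Marginal revenue: MR = 163.6 − 14Q. Set MR = MC: 163.6 − 14Q = 73 + 1.1Q → Q_m = 6.
Price P_m = 163.6 − 7·6 = 121.6; MC(Q_m) = 73 + 1.1·6 = 79.6.
Competitive Q* = 11.1852, so ΔQ = 5.1852; wedge = 121.6 − 79.6 = 42.
DWL = ½ × 5.1852 × 42 = $108.89 thousand.

$108.89 thousand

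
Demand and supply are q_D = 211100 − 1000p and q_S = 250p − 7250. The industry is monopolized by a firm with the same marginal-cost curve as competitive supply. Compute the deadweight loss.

In inverse form: demand p = 211.1 − 0.001q, supply p = 29 + 0.004q.
Competitive equilibrium: 211.1 − 0.001q = 29 + 0.004q → q* = 36420, p* = 174.68.
Marginal revenue: MR = 211.1 − 0.002q. Set MR = MC: 211.1 − 0.002q = 29 + 0.004q → q_m = 30350.
Price p_m = 211.1 − 0.001·30350 = 180.75; MC(q_m) = 29 + 0.004·30350 = 150.4.
Competitive q* = 36420, so Δq = 6070; wedge = 180.75 − 150.4 = 30.35.
Deadweight loss = ½ × 6070 × 30.35 = 92112.25.

92112.25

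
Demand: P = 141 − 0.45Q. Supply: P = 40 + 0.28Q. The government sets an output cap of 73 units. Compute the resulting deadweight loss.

Competitive equilibrium: 141 − 0.45Q = 40 + 0.28Q → Q* = 138.3562, P* = 78.7397.
At Q = 73: demand price = 141 − 0.45·73 = 108.15; supply price = 40 + 0.28·73 = 60.44.
ΔQ = 138.3562 − 73 = 65.3562; wedge = 108.15 − 60.44 = 47.71.
DWL = ½ × 65.3562 × 47.71 = 1559.07.

1559.07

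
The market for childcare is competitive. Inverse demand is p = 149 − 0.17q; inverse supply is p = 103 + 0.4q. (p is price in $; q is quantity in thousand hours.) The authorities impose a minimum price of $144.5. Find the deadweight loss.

Competitive equilibrium: 149 − 0.17q = 103 + 0.4q → q* = 80.7018, p* = 135.2807.
At the floor p = 144.5, quantity demanded = (149 − 144.5)/0.17 = 26.4706.
Sellers' marginal cost at q' = 26.4706: 103 + 0.4·26.4706 = 113.5882.
Δq = 80.7018 − 26.4706 = 54.2312; wedge = 144.5 − 113.5882 = 30.9118.
Welfare loss = ½ × 54.2312 × 30.9118 = $838.19 thousand.

$838.19 thousand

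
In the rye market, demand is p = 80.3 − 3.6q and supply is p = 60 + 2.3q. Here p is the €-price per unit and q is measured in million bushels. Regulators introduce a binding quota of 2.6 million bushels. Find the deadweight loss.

€2.08 million

Competitive equilibrium: 80.3 − 3.6q = 60 + 2.3q → q* = 3.4407, p* = 67.9136.
At q = 2.6: demand price = 80.3 − 3.6·2.6 = 70.94; supply price = 60 + 2.3·2.6 = 65.98.
Δq = 3.4407 − 2.6 = 0.8407; wedge = 70.94 − 65.98 = 4.96.
DWL = ½ × 0.8407 × 4.96 = €2.08 million.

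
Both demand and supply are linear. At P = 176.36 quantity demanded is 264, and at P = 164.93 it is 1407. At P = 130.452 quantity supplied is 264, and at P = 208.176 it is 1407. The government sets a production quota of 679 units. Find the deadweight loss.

1174.86

Demand slope = (164.93 − 176.36)/(1407 − 264) = −0.01, so P = 179 − 0.01Q.
Supply slope = (208.176 − 130.452)/(1407 − 264) = 0.068, so P = 112.5 + 0.068Q.
Competitive equilibrium: 179 − 0.01Q = 112.5 + 0.068Q → Q* = 852.5641, P* = 170.4744.
At Q = 679: demand price = 179 − 0.01·679 = 172.21; supply price = 112.5 + 0.068·679 = 158.672.
ΔQ = 852.5641 − 679 = 173.5641; wedge = 172.21 − 158.672 = 13.538.
The triangle = ½ × 173.5641 × 13.538 = 1174.86.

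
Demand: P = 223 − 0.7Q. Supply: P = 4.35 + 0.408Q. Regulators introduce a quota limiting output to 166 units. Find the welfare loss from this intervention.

Competitive equilibrium: 223 − 0.7Q = 4.35 + 0.408Q → Q* = 197.3375, P* = 84.8637.
At Q = 166: demand price = 223 − 0.7·166 = 106.8; supply price = 4.35 + 0.408·166 = 72.078.
ΔQ = 197.3375 − 166 = 31.3375; wedge = 106.8 − 72.078 = 34.722.
Welfare loss = ½ × 31.3375 × 34.722 = 544.05.

544.05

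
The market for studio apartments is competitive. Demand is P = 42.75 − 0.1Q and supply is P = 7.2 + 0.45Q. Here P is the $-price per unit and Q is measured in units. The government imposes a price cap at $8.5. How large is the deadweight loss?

Competitive equilibrium: 42.75 − 0.1Q = 7.2 + 0.45Q → Q* = 64.6364, P* = 36.2864.
At the ceiling P = 8.5, quantity supplied = (8.5 − 7.2)/0.45 = 2.8889.
Willingness to pay at Q' = 2.8889: 42.75 − 0.1·2.8889 = 42.4611.
ΔQ = 64.6364 − 2.8889 = 61.7475; wedge = 42.4611 − 8.5 = 33.9611.
The triangle = ½ × 61.7475 × 33.9611 = $1048.51.

$1048.51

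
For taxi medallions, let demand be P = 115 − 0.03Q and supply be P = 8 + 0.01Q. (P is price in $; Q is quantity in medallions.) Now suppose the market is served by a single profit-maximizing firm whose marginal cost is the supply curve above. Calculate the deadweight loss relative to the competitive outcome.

$26285.97

Competitive equilibrium: 115 − 0.03Q = 8 + 0.01Q → Q* = 2675, P* = 34.75.
Marginal revenue: MR = 115 − 0.06Q. Set MR = MC: 115 − 0.06Q = 8 + 0.01Q → Q_m = 1528.57143.
Price P_m = 115 − 0.03·1528.57143 = 69.14286; MC(Q_m) = 8 + 0.01·1528.57143 = 23.28571.
Competitive Q* = 2675, so ΔQ = 1146.42857; wedge = 69.14286 − 23.28571 = 45.85715.
The triangle = ½ × 1146.42857 × 45.85715 = $26285.97.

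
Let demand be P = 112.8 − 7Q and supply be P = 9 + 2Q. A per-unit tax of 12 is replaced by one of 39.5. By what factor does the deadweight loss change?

10.835

Competitive equilibrium: 112.8 − 7Q = 9 + 2Q → Q* = 11.5333, P* = 32.0667.
For a per-unit tax t: ΔQ = t/9, so DWL = ½·t·(t/9) = t²/18.
At t = 12: DWL = 8. At t = 39.5: DWL = 86.681.
Ratio = (39.5/12)² = 10.835.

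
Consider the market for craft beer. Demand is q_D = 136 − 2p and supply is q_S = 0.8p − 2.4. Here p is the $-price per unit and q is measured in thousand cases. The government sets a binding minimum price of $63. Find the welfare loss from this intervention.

$644.64 thousand

In inverse form: demand p = 68 − 0.5q, supply p = 3 + 1.25q.
Competitive equilibrium: 68 − 0.5q = 3 + 1.25q → q* = 37.1429, p* = 49.4286.
At the floor p = 63, quantity demanded = (68 − 63)/0.5 = 10.
Sellers' marginal cost at q' = 10: 3 + 1.25·10 = 15.5.
Δq = 37.1429 − 10 = 27.1429; wedge = 63 − 15.5 = 47.5.
Welfare loss = ½ × 27.1429 × 47.5 = $644.64 thousand.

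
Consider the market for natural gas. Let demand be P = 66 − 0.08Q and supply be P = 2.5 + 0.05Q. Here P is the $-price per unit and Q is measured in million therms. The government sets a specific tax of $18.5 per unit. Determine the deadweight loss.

$1316.35 million

Competitive equilibrium: 66 − 0.08Q = 2.5 + 0.05Q → Q* = 488.4615, P* = 26.9231.
With the tax, the buyer price exceeds the seller price by 18.5: (66 − 0.08Q) − (2.5 + 0.05Q) = 18.5 → Q' = 346.1538.
ΔQ = 488.4615 − 346.1538 = 142.3077; the wedge equals the tax, 18.5.
DWL = ½ × 142.3077 × 18.5 = $1316.35 million.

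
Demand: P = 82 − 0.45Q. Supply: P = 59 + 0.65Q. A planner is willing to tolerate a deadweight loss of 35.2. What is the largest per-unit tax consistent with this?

8.8

Competitive equilibrium: 82 − 0.45Q = 59 + 0.65Q → Q* = 20.9091, P* = 72.5909.
A tax t gives ΔQ = t/1.1 and wedge t, so DWL = t²/2.2.
t²/2.2 = 35.2 → t² = 77.44 → t = 8.8.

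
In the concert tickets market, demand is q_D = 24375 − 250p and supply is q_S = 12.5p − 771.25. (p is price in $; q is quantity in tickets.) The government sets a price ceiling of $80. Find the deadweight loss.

$1637.28

In inverse form: demand p = 97.5 − 0.004q, supply p = 61.7 + 0.08q.
Competitive equilibrium: 97.5 − 0.004q = 61.7 + 0.08q → q* = 426.1905, p* = 95.7952.
At the ceiling p = 80, quantity supplied = (80 − 61.7)/0.08 = 228.75.
Willingness to pay at q' = 228.75: 97.5 − 0.004·228.75 = 96.585.
Δq = 426.1905 − 228.75 = 197.4405; wedge = 96.585 − 80 = 16.585.
Welfare loss = ½ × 197.4405 × 16.585 = $1637.28.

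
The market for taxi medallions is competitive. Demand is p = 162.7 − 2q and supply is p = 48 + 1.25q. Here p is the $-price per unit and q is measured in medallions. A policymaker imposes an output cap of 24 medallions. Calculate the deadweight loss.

Competitive equilibrium: 162.7 − 2q = 48 + 1.25q → q* = 35.2923, p* = 92.1154.
At q = 24: demand price = 162.7 − 2·24 = 114.7; supply price = 48 + 1.25·24 = 78.
Δq = 35.2923 − 24 = 11.2923; wedge = 114.7 − 78 = 36.7.
Deadweight loss = ½ × 11.2923 × 36.7 = $207.21.

$207.21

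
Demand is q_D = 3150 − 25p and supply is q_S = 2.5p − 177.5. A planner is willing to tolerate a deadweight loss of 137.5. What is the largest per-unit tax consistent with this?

In inverse form: demand p = 126 − 0.04q, supply p = 71 + 0.4q.
Competitive equilibrium: 126 − 0.04q = 71 + 0.4q → q* = 125, p* = 121.
A tax t gives Δq = t/0.44 and wedge t, so DWL = t²/0.88.
t²/0.88 = 137.5 → t² = 121 → t = 11.

11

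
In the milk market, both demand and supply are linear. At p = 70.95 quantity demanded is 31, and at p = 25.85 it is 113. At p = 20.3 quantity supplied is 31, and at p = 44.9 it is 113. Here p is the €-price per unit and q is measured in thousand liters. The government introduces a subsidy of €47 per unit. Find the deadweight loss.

Demand slope = (25.85 − 70.95)/(113 − 31) = −0.55, so p = 88 − 0.55q.
Supply slope = (44.9 − 20.3)/(113 − 31) = 0.3, so p = 11 + 0.3q.
Competitive equilibrium: 88 − 0.55q = 11 + 0.3q → q* = 90.5882, p* = 38.1765.
The subsidy lowers effective supply by 47: p = 0.3q − 36.
New quantity: 88 − 0.55q = 0.3q − 36 → q' = 145.8824.
Overproduction Δq = 145.8824 − 90.5882 = 55.2942; wedge = subsidy = 47.
The triangle = ½ × 55.2942 × 47 = €1299.41 thousand.

€1299.41 thousand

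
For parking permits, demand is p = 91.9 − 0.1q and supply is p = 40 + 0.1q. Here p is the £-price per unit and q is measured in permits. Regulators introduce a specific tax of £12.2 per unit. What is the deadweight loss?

£372.10

Competitive equilibrium: 91.9 − 0.1q = 40 + 0.1q → q* = 259.5, p* = 65.95.
With the tax, the buyer price exceeds the seller price by 12.2: (91.9 − 0.1q) − (40 + 0.1q) = 12.2 → q' = 198.5.
Δq = 259.5 − 198.5 = 61; the wedge equals the tax, 12.2.
Deadweight loss = ½ × 61 × 12.2 = £372.10.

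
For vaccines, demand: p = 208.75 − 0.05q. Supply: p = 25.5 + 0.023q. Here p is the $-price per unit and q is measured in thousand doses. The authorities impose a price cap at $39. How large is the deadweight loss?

Competitive equilibrium: 208.75 − 0.05q = 25.5 + 0.023q → q* = 2510.273973, p* = 83.236301.
At the ceiling p = 39, quantity supplied = (39 − 25.5)/0.023 = 586.956522.
Willingness to pay at q' = 586.956522: 208.75 − 0.05·586.956522 = 179.402174.
Δq = 2510.273973 − 586.956522 = 1923.317451; wedge = 179.402174 − 39 = 140.402174.
Deadweight loss = ½ × 1923.317451 × 140.402174 = $135018.98 thousand.

$135018.98 thousand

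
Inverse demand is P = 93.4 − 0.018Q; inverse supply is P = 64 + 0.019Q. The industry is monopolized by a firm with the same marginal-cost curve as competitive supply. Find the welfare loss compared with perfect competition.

1251.07

Competitive equilibrium: 93.4 − 0.018Q = 64 + 0.019Q → Q* = 794.5946, P* = 79.0973.
Marginal revenue: MR = 93.4 − 0.036Q. Set MR = MC: 93.4 − 0.036Q = 64 + 0.019Q → Q_m = 534.5455.
Price P_m = 93.4 − 0.018·534.5455 = 83.7782; MC(Q_m) = 64 + 0.019·534.5455 = 74.1564.
Competitive Q* = 794.5946, so ΔQ = 260.0491; wedge = 83.7782 − 74.1564 = 9.6218.
The triangle = ½ × 260.0491 × 9.6218 = 1251.07.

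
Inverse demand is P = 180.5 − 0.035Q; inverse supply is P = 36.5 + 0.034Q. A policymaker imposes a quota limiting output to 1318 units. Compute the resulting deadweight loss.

20399.65

Competitive equilibrium: 180.5 − 0.035Q = 36.5 + 0.034Q → Q* = 2086.9565, P* = 107.4565.
At Q = 1318: demand price = 180.5 − 0.035·1318 = 134.37; supply price = 36.5 + 0.034·1318 = 81.312.
ΔQ = 2086.9565 − 1318 = 768.9565; wedge = 134.37 − 81.312 = 53.058.
Deadweight loss = ½ × 768.9565 × 53.058 = 20399.65.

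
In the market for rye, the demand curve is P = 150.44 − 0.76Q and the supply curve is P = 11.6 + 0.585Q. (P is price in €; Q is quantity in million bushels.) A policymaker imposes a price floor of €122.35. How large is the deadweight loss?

Competitive equilibrium: 150.44 − 0.76Q = 11.6 + 0.585Q → Q* = 103.2268, P* = 71.9877.
At the floor P = 122.35, quantity demanded = (150.44 − 122.35)/0.76 = 36.9605.
Sellers' marginal cost at Q' = 36.9605: 11.6 + 0.585·36.9605 = 33.2219.
ΔQ = 103.2268 − 36.9605 = 66.2663; wedge = 122.35 − 33.2219 = 89.1281.
Welfare loss = ½ × 66.2663 × 89.1281 = €2953.09 million.

€2953.09 million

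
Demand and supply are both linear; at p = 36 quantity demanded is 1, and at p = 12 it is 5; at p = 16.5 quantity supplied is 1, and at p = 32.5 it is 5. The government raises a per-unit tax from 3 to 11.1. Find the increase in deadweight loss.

Demand slope = (12 − 36)/(5 − 1) = −6, so p = 42 − 6q.
Supply slope = (32.5 − 16.5)/(5 − 1) = 4, so p = 12.5 + 4q.
Competitive equilibrium: 42 − 6q = 12.5 + 4q → q* = 2.95, p* = 24.3.
For a per-unit tax t: Δq = t/10, so DWL = ½·t·(t/10) = t²/20.
At t = 3: DWL = 0.45. At t = 11.1: DWL = 6.161.
Increase = 6.161 − 0.45 = 5.71.

5.71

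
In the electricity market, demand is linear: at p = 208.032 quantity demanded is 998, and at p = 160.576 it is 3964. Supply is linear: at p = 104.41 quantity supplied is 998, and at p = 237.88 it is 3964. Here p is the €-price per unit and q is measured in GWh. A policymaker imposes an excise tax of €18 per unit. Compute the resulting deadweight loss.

Demand slope = (160.576 − 208.032)/(3964 − 998) = −0.016, so p = 224 − 0.016q.
Supply slope = (237.88 − 104.41)/(3964 − 998) = 0.045, so p = 59.5 + 0.045q.
Competitive equilibrium: 224 − 0.016q = 59.5 + 0.045q → q* = 2696.7213, p* = 180.8525.
With the tax, the buyer price exceeds the seller price by 18: (224 − 0.016q) − (59.5 + 0.045q) = 18 → q' = 2401.6393.
Δq = 2696.7213 − 2401.6393 = 295.082; the wedge equals the tax, 18.
Deadweight loss = ½ × 295.082 × 18 = €2655.74.

€2655.74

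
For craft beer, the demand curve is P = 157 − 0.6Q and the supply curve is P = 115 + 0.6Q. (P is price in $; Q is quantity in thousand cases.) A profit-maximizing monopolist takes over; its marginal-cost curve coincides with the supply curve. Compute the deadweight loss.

$81.67 thousand

Competitive equilibrium: 157 − 0.6Q = 115 + 0.6Q → Q* = 35, P* = 136.
Marginal revenue: MR = 157 − 1.2Q. Set MR = MC: 157 − 1.2Q = 115 + 0.6Q → Q_m = 23.3333.
Price P_m = 157 − 0.6·23.3333 = 143; MC(Q_m) = 115 + 0.6·23.3333 = 129.
Competitive Q* = 35, so ΔQ = 11.6667; wedge = 143 − 129 = 14.
Welfare loss = ½ × 11.6667 × 14 = $81.67 thousand.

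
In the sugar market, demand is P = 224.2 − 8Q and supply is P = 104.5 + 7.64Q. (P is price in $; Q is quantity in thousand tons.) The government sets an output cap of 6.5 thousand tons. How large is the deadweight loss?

Competitive equilibrium: 224.2 − 8Q = 104.5 + 7.64Q → Q* = 7.6535, P* = 162.9724.
At Q = 6.5: demand price = 224.2 − 8·6.5 = 172.2; supply price = 104.5 + 7.64·6.5 = 154.16.
ΔQ = 7.6535 − 6.5 = 1.1535; wedge = 172.2 − 154.16 = 18.04.
Deadweight loss = ½ × 1.1535 × 18.04 = $10.40 thousand.

$10.40 thousand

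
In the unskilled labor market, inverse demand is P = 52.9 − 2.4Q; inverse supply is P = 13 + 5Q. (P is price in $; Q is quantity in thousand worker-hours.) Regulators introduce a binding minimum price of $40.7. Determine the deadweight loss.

$0.35 thousand

Competitive equilibrium: 52.9 − 2.4Q = 13 + 5Q → Q* = 5.3919, P* = 39.9595.
At the floor P = 40.7, quantity demanded = (52.9 − 40.7)/2.4 = 5.0833.
Sellers' marginal cost at Q' = 5.0833: 13 + 5·5.0833 = 38.4165.
ΔQ = 5.3919 − 5.0833 = 0.3086; wedge = 40.7 − 38.4165 = 2.2835.
Deadweight loss = ½ × 0.3086 × 2.2835 = $0.35 thousand.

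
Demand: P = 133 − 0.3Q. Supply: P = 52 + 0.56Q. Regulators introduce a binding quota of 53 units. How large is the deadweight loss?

Competitive equilibrium: 133 − 0.3Q = 52 + 0.56Q → Q* = 94.186, P* = 104.7442.
At Q = 53: demand price = 133 − 0.3·53 = 117.1; supply price = 52 + 0.56·53 = 81.68.
ΔQ = 94.186 − 53 = 41.186; wedge = 117.1 − 81.68 = 35.42.
DWL = ½ × 41.186 × 35.42 = 729.40.

729.40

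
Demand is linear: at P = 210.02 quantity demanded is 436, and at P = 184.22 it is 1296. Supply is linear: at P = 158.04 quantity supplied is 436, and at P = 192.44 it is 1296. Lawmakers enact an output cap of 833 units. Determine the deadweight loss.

4179.69

Demand slope = (184.22 − 210.02)/(1296 − 436) = −0.03, so P = 223.1 − 0.03Q.
Supply slope = (192.44 − 158.04)/(1296 − 436) = 0.04, so P = 140.6 + 0.04Q.
Competitive equilibrium: 223.1 − 0.03Q = 140.6 + 0.04Q → Q* = 1178.5714, P* = 187.7429.
At Q = 833: demand price = 223.1 − 0.03·833 = 198.11; supply price = 140.6 + 0.04·833 = 173.92.
ΔQ = 1178.5714 − 833 = 345.5714; wedge = 198.11 − 173.92 = 24.19.
Deadweight loss = ½ × 345.5714 × 24.19 = 4179.69.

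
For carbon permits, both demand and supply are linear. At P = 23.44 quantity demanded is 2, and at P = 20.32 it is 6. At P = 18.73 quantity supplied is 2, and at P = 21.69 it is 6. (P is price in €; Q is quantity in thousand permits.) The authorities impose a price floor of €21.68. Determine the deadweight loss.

Demand slope = (20.32 − 23.44)/(6 − 2) = −0.78, so P = 25 − 0.78Q.
Supply slope = (21.69 − 18.73)/(6 − 2) = 0.74, so P = 17.25 + 0.74Q.
Competitive equilibrium: 25 − 0.78Q = 17.25 + 0.74Q → Q* = 5.0987, P* = 21.023.
At the floor P = 21.68, quantity demanded = (25 − 21.68)/0.78 = 4.2564.
Sellers' marginal cost at Q' = 4.2564: 17.25 + 0.74·4.2564 = 20.3997.
ΔQ = 5.0987 − 4.2564 = 0.8423; wedge = 21.68 − 20.3997 = 1.2803.
The triangle = ½ × 0.8423 × 1.2803 = €0.54 thousand.

€0.54 thousand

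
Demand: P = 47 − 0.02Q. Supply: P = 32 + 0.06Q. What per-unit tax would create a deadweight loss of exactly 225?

6

Competitive equilibrium: 47 − 0.02Q = 32 + 0.06Q → Q* = 187.5, P* = 43.25.
A tax t gives ΔQ = t/0.08 and wedge t, so DWL = t²/0.16.
t²/0.16 = 225 → t² = 36 → t = 6.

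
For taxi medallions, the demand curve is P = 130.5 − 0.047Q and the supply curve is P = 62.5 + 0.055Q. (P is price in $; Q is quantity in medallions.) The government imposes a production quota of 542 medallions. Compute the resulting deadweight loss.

Competitive equilibrium: 130.5 − 0.047Q = 62.5 + 0.055Q → Q* = 666.6667, P* = 99.1667.
At Q = 542: demand price = 130.5 − 0.047·542 = 105.026; supply price = 62.5 + 0.055·542 = 92.31.
ΔQ = 666.6667 − 542 = 124.6667; wedge = 105.026 − 92.31 = 12.716.
Deadweight loss = ½ × 124.6667 × 12.716 = $792.63.

$792.63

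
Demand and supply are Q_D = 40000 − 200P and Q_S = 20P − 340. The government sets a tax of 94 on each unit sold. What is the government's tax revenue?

In inverse form: demand P = 200 − 0.005Q, supply P = 17 + 0.05Q.
Competitive equilibrium: 200 − 0.005Q = 17 + 0.05Q → Q* = 3327.2727, P* = 183.3636.
With the tax, the buyer price exceeds the seller price by 94: (200 − 0.005Q) − (17 + 0.05Q) = 94 → Q' = 1618.1818.
Tax revenue = 94 × 1618.1818 = 152109.09.

152109.09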